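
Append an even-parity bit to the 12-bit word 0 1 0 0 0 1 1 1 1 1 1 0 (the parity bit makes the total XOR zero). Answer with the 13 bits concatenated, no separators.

XOR of the 12 data bits: 0⊕1⊕0⊕0⊕0⊕1⊕1⊕1⊕1⊕1⊕1⊕0 = 1
Parity bit = 1 (so all 13 bits XOR to 0).

0100011111101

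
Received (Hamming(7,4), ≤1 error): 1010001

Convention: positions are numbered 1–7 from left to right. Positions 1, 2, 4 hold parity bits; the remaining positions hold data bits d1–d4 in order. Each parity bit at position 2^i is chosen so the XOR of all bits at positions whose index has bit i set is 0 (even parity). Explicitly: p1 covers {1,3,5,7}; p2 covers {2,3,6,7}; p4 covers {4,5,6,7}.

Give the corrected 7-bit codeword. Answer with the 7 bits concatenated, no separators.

1010101

s1 (pos 1,3,5,7): 1⊕1⊕0⊕1 = 1
s2 (pos 2,3,6,7): 0⊕1⊕0⊕1 = 0
s4 (pos 4,5,6,7): 0⊕0⊕0⊕1 = 1
Syndrome s4…s1 = 101 → error at position 5.
Flip position 5: 1010001 → 1010101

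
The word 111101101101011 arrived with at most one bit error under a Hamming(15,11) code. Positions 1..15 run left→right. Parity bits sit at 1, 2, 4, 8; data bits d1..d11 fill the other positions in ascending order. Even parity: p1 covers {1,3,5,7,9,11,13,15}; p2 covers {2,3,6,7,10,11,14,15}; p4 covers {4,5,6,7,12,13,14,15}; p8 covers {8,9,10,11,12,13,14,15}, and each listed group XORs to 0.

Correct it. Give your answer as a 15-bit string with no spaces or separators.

111101101111011

s1 (pos 1,3,5,7,9,11,13,15): 1⊕1⊕0⊕1⊕1⊕0⊕0⊕1 = 1
s2 (pos 2,3,6,7,10,11,14,15): 1⊕1⊕1⊕1⊕1⊕0⊕1⊕1 = 1
s4 (pos 4,5,6,7,12,13,14,15): 1⊕0⊕1⊕1⊕1⊕0⊕1⊕1 = 0
s8 (pos 8,9,10,11,12,13,14,15): 0⊕1⊕1⊕0⊕1⊕0⊕1⊕1 = 1
Syndrome s8…s1 = 1011 → error at position 11.
Flip position 11: 111101101101011 → 111101101111011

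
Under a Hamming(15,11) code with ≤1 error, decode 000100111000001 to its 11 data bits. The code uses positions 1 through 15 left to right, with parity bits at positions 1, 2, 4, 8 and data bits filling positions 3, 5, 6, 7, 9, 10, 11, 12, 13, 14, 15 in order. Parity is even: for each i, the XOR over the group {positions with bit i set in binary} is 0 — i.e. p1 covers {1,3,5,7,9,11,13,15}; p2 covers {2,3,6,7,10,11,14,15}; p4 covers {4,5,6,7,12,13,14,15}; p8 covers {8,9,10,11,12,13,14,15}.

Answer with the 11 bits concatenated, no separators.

s1 (pos 1,3,5,7,9,11,13,15): 0⊕0⊕0⊕1⊕1⊕0⊕0⊕1 = 1
s2 (pos 2,3,6,7,10,11,14,15): 0⊕0⊕0⊕1⊕0⊕0⊕0⊕1 = 0
s4 (pos 4,5,6,7,12,13,14,15): 1⊕0⊕0⊕1⊕0⊕0⊕0⊕1 = 1
s8 (pos 8,9,10,11,12,13,14,15): 1⊕1⊕0⊕0⊕0⊕0⊕0⊕1 = 1
Syndrome s8…s1 = 1101 → error at position 13.
Flip position 13: 000100111000001 → 000100111000101
Read data bits from positions 3,5,6,7,9,10,11,12,13,14,15: 00011000101

00011000101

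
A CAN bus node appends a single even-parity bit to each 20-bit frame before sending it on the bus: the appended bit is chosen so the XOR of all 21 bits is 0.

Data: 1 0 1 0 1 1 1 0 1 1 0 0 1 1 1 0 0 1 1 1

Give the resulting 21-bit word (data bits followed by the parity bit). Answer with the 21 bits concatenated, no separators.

XOR of the 20 data bits: 1⊕0⊕1⊕0⊕1⊕1⊕1⊕0⊕1⊕1⊕0⊕0⊕1⊕1⊕1⊕0⊕0⊕1⊕1⊕1 = 1
Parity bit = 1 (so all 21 bits XOR to 0).

101011101100111001111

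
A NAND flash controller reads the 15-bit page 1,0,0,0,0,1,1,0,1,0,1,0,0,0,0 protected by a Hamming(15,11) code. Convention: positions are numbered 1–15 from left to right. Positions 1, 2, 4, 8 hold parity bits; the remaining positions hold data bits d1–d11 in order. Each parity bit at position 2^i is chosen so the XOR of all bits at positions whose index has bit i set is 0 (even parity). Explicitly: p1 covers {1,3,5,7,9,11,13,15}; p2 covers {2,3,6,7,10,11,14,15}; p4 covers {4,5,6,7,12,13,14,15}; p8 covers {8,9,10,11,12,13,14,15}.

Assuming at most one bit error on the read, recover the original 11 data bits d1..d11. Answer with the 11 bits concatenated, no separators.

00111010000

s1 (pos 1,3,5,7,9,11,13,15): 1⊕0⊕0⊕1⊕1⊕1⊕0⊕0 = 0
s2 (pos 2,3,6,7,10,11,14,15): 0⊕0⊕1⊕1⊕0⊕1⊕0⊕0 = 1
s4 (pos 4,5,6,7,12,13,14,15): 0⊕0⊕1⊕1⊕0⊕0⊕0⊕0 = 0
s8 (pos 8,9,10,11,12,13,14,15): 0⊕1⊕0⊕1⊕0⊕0⊕0⊕0 = 0
Syndrome s8…s1 = 0010 → error at position 2.
Flip position 2: 100001101010000 → 110001101010000
Read data bits from positions 3,5,6,7,9,10,11,12,13,14,15: 00111010000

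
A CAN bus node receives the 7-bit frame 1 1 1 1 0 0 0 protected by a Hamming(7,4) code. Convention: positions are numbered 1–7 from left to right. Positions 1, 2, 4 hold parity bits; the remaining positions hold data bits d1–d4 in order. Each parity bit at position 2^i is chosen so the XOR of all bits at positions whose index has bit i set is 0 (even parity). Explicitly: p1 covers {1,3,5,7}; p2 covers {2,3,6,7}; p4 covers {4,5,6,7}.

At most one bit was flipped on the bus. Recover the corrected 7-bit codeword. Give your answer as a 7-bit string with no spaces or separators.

1110000

s1 (pos 1,3,5,7): 1⊕1⊕0⊕0 = 0
s2 (pos 2,3,6,7): 1⊕1⊕0⊕0 = 0
s4 (pos 4,5,6,7): 1⊕0⊕0⊕0 = 1
Syndrome s4…s1 = 100 → error at position 4.
Flip position 4: 1111000 → 1110000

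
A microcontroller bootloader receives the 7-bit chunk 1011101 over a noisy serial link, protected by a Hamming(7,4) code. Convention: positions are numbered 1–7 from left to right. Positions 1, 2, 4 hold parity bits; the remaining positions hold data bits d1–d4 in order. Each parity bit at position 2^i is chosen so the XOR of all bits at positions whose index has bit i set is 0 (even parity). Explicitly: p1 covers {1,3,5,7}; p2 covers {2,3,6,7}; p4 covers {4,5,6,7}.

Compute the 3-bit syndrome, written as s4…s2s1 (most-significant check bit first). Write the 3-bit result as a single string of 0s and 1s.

100

s1 (pos 1,3,5,7): 1⊕1⊕1⊕1 = 0
s2 (pos 2,3,6,7): 0⊕1⊕0⊕1 = 0
s4 (pos 4,5,6,7): 1⊕1⊕0⊕1 = 1
Syndrome s4…s1 = 100 → error at position 4.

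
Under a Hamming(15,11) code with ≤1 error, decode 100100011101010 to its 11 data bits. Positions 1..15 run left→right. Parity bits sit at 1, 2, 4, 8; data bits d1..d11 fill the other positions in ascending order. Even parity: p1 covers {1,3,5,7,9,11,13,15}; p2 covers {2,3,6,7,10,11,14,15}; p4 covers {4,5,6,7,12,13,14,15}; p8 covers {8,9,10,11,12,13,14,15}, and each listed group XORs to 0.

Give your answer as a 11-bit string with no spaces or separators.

00001100010

s1 (pos 1,3,5,7,9,11,13,15): 1⊕0⊕0⊕0⊕1⊕0⊕0⊕0 = 0
s2 (pos 2,3,6,7,10,11,14,15): 0⊕0⊕0⊕0⊕1⊕0⊕1⊕0 = 0
s4 (pos 4,5,6,7,12,13,14,15): 1⊕0⊕0⊕0⊕1⊕0⊕1⊕0 = 1
s8 (pos 8,9,10,11,12,13,14,15): 1⊕1⊕1⊕0⊕1⊕0⊕1⊕0 = 1
Syndrome s8…s1 = 1100 → error at position 12.
Flip position 12: 100100011101010 → 100100011100010
Read data bits from positions 3,5,6,7,9,10,11,12,13,14,15: 00001100010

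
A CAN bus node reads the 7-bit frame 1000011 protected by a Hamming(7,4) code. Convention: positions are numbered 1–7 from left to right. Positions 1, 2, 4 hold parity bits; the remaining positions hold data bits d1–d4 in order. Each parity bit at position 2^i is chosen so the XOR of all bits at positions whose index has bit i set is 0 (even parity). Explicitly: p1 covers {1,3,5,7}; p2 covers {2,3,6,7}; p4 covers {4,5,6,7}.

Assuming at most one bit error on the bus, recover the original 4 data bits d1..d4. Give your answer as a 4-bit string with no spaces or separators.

0011

s1 (pos 1,3,5,7): 1⊕0⊕0⊕1 = 0
s2 (pos 2,3,6,7): 0⊕0⊕1⊕1 = 0
s4 (pos 4,5,6,7): 0⊕0⊕1⊕1 = 0
Syndrome s4…s1 = 000 → no error.
Read data bits from positions 3,5,6,7: 0011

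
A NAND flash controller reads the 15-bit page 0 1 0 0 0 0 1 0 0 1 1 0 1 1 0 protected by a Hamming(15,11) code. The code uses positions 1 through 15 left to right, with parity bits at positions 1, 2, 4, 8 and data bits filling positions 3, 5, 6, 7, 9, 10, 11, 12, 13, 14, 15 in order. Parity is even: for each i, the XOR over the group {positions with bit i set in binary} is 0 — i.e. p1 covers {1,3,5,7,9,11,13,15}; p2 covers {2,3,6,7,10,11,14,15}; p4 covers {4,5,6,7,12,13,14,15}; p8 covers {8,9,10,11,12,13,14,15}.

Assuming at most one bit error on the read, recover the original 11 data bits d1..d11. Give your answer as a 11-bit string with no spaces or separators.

00000110110

s1 (pos 1,3,5,7,9,11,13,15): 0⊕0⊕0⊕1⊕0⊕1⊕1⊕0 = 1
s2 (pos 2,3,6,7,10,11,14,15): 1⊕0⊕0⊕1⊕1⊕1⊕1⊕0 = 1
s4 (pos 4,5,6,7,12,13,14,15): 0⊕0⊕0⊕1⊕0⊕1⊕1⊕0 = 1
s8 (pos 8,9,10,11,12,13,14,15): 0⊕0⊕1⊕1⊕0⊕1⊕1⊕0 = 0
Syndrome s8…s1 = 0111 → error at position 7.
Flip position 7: 010000100110110 → 010000000110110
Read data bits from positions 3,5,6,7,9,10,11,12,13,14,15: 00000110110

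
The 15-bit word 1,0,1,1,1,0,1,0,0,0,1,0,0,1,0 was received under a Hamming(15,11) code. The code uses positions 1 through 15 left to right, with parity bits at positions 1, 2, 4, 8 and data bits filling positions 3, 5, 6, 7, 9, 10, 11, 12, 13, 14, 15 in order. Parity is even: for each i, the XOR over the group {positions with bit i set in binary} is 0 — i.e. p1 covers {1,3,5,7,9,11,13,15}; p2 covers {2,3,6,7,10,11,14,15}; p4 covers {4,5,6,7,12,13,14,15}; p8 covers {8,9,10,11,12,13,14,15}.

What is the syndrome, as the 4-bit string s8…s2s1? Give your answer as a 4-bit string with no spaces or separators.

s1 (pos 1,3,5,7,9,11,13,15): 1⊕1⊕1⊕1⊕0⊕1⊕0⊕0 = 1
s2 (pos 2,3,6,7,10,11,14,15): 0⊕1⊕0⊕1⊕0⊕1⊕1⊕0 = 0
s4 (pos 4,5,6,7,12,13,14,15): 1⊕1⊕0⊕1⊕0⊕0⊕1⊕0 = 0
s8 (pos 8,9,10,11,12,13,14,15): 0⊕0⊕0⊕1⊕0⊕0⊕1⊕0 = 0
Syndrome s8…s1 = 0001 → error at position 1.

0001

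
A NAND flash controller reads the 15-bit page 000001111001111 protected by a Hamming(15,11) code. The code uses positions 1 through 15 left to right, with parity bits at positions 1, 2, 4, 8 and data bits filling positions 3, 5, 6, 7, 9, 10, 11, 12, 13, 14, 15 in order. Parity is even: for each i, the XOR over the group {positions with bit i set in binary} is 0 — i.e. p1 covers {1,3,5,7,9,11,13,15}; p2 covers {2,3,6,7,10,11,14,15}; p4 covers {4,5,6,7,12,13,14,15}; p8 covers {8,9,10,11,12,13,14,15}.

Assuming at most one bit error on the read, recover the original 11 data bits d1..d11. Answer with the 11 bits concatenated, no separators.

s1 (pos 1,3,5,7,9,11,13,15): 0⊕0⊕0⊕1⊕1⊕0⊕1⊕1 = 0
s2 (pos 2,3,6,7,10,11,14,15): 0⊕0⊕1⊕1⊕0⊕0⊕1⊕1 = 0
s4 (pos 4,5,6,7,12,13,14,15): 0⊕0⊕1⊕1⊕1⊕1⊕1⊕1 = 0
s8 (pos 8,9,10,11,12,13,14,15): 1⊕1⊕0⊕0⊕1⊕1⊕1⊕1 = 0
Syndrome s8…s1 = 0000 → no error.
Read data bits from positions 3,5,6,7,9,10,11,12,13,14,15: 00111001111

00111001111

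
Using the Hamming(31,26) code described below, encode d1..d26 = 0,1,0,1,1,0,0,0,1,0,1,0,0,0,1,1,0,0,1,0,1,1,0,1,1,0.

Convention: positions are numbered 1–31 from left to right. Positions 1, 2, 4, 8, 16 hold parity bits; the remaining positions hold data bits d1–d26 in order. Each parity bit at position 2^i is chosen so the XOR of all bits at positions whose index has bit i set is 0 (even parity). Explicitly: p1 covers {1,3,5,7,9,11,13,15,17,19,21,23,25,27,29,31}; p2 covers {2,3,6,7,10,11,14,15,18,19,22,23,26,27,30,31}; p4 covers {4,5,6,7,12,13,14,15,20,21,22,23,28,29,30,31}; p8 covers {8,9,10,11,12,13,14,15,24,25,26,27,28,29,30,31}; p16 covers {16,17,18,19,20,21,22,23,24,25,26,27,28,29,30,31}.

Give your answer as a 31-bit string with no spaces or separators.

0100101010001011000110010110110

Place data at non-parity positions: p1 p2 0 p4 1 0 1 p8 1 0 0 0 1 0 1 p16 0 0 0 1 1 0 0 1 0 1 1 0 1 1 0
p1 (pos 1,3,5,7,9,11,13,15,17,19,21,23,25,27,29,31): XOR of data positions = 0⊕1⊕1⊕1⊕0⊕1⊕1⊕0⊕0⊕1⊕0⊕0⊕1⊕1⊕0 = 0
p2 (pos 2,3,6,7,10,11,14,15,18,19,22,23,26,27,30,31): XOR of data positions = 0⊕0⊕1⊕0⊕0⊕0⊕1⊕0⊕0⊕0⊕0⊕1⊕1⊕1⊕0 = 1
p4 (pos 4,5,6,7,12,13,14,15,20,21,22,23,28,29,30,31): XOR of data positions = 1⊕0⊕1⊕0⊕1⊕0⊕1⊕1⊕1⊕0⊕0⊕0⊕1⊕1⊕0 = 0
p8 (pos 8,9,10,11,12,13,14,15,24,25,26,27,28,29,30,31): XOR of data positions = 1⊕0⊕0⊕0⊕1⊕0⊕1⊕1⊕0⊕1⊕1⊕0⊕1⊕1⊕0 = 0
p16 (pos 16,17,18,19,20,21,22,23,24,25,26,27,28,29,30,31): XOR of data positions = 0⊕0⊕0⊕1⊕1⊕0⊕0⊕1⊕0⊕1⊕1⊕0⊕1⊕1⊕0 = 1
Codeword: 0100101010001011000110010110110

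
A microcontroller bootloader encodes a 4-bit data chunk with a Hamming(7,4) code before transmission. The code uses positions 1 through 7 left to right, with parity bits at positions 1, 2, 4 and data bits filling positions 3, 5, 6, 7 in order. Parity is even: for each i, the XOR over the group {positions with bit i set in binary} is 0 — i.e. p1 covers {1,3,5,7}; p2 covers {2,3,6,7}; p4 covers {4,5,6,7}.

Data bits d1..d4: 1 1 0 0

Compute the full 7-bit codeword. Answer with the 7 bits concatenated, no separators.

Place data at non-parity positions: p1 p2 1 p4 1 0 0
p1 (pos 1,3,5,7): XOR of data positions = 1⊕1⊕0 = 0
p2 (pos 2,3,6,7): XOR of data positions = 1⊕0⊕0 = 1
p4 (pos 4,5,6,7): XOR of data positions = 1⊕0⊕0 = 1
Codeword: 0111100

0111100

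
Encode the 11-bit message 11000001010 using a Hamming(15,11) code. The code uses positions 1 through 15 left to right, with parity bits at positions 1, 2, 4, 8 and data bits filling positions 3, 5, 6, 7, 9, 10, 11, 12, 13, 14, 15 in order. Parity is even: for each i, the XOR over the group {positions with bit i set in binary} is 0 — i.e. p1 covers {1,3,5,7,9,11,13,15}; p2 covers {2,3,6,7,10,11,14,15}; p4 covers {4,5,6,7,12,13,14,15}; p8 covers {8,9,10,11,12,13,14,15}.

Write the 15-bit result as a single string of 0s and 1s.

Place data at non-parity positions: p1 p2 1 p4 1 0 0 p8 0 0 0 1 0 1 0
p1 (pos 1,3,5,7,9,11,13,15): XOR of data positions = 1⊕1⊕0⊕0⊕0⊕0⊕0 = 0
p2 (pos 2,3,6,7,10,11,14,15): XOR of data positions = 1⊕0⊕0⊕0⊕0⊕1⊕0 = 0
p4 (pos 4,5,6,7,12,13,14,15): XOR of data positions = 1⊕0⊕0⊕1⊕0⊕1⊕0 = 1
p8 (pos 8,9,10,11,12,13,14,15): XOR of data positions = 0⊕0⊕0⊕1⊕0⊕1⊕0 = 0
Codeword: 001110000001010

001110000001010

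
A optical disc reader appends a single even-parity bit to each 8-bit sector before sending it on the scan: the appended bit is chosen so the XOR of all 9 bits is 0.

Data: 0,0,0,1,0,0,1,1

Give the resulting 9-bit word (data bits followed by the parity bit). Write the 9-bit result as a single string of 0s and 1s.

000100111

XOR of the 8 data bits: 0⊕0⊕0⊕1⊕0⊕0⊕1⊕1 = 1
Parity bit = 1 (so all 9 bits XOR to 0).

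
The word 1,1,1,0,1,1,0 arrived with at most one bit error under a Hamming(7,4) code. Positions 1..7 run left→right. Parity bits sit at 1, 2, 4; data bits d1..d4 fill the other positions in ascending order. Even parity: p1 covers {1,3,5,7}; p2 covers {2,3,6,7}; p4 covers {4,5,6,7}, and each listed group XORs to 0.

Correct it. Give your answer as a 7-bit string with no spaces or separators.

s1 (pos 1,3,5,7): 1⊕1⊕1⊕0 = 1
s2 (pos 2,3,6,7): 1⊕1⊕1⊕0 = 1
s4 (pos 4,5,6,7): 0⊕1⊕1⊕0 = 0
Syndrome s4…s1 = 011 → error at position 3.
Flip position 3: 1110110 → 1100110

1100110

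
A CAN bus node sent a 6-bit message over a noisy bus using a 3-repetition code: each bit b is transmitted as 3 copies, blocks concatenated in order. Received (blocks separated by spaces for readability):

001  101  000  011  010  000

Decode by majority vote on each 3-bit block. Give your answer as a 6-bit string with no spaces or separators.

Block 1 (001): 1 one → 0
Block 2 (101): 2 ones → 1
Block 3 (000): 0 ones → 0
Block 4 (011): 2 ones → 1
Block 5 (010): 1 one → 0
Block 6 (000): 0 ones → 0

010100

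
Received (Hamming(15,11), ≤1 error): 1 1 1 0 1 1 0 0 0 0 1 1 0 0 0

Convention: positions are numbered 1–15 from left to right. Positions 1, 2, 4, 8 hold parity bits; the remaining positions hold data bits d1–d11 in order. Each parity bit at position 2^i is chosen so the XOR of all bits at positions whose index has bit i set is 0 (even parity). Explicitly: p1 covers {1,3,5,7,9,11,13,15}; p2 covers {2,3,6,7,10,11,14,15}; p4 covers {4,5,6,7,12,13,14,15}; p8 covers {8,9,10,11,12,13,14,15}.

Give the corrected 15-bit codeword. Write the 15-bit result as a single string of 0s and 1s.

111111000011000

s1 (pos 1,3,5,7,9,11,13,15): 1⊕1⊕1⊕0⊕0⊕1⊕0⊕0 = 0
s2 (pos 2,3,6,7,10,11,14,15): 1⊕1⊕1⊕0⊕0⊕1⊕0⊕0 = 0
s4 (pos 4,5,6,7,12,13,14,15): 0⊕1⊕1⊕0⊕1⊕0⊕0⊕0 = 1
s8 (pos 8,9,10,11,12,13,14,15): 0⊕0⊕0⊕1⊕1⊕0⊕0⊕0 = 0
Syndrome s8…s1 = 0100 → error at position 4.
Flip position 4: 111011000011000 → 111111000011000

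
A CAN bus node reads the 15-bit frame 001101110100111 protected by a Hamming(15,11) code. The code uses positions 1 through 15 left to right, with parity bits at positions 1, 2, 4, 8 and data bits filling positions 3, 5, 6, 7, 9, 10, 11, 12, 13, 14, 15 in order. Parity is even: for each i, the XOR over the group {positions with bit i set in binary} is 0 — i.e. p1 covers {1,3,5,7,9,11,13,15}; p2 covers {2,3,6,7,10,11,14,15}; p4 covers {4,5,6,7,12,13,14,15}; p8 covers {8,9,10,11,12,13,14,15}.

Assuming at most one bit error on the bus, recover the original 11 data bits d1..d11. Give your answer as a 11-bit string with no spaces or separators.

s1 (pos 1,3,5,7,9,11,13,15): 0⊕1⊕0⊕1⊕0⊕0⊕1⊕1 = 0
s2 (pos 2,3,6,7,10,11,14,15): 0⊕1⊕1⊕1⊕1⊕0⊕1⊕1 = 0
s4 (pos 4,5,6,7,12,13,14,15): 1⊕0⊕1⊕1⊕0⊕1⊕1⊕1 = 0
s8 (pos 8,9,10,11,12,13,14,15): 1⊕0⊕1⊕0⊕0⊕1⊕1⊕1 = 1
Syndrome s8…s1 = 1000 → error at position 8.
Flip position 8: 001101110100111 → 001101100100111
Read data bits from positions 3,5,6,7,9,10,11,12,13,14,15: 10110100111

10110100111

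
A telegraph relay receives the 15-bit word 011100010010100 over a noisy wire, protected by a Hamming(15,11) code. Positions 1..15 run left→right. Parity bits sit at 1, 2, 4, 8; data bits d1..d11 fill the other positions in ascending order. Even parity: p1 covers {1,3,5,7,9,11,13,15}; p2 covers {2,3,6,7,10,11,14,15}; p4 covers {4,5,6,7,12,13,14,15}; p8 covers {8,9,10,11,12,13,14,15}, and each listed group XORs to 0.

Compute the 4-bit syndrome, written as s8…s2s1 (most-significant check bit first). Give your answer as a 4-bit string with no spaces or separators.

1011

s1 (pos 1,3,5,7,9,11,13,15): 0⊕1⊕0⊕0⊕0⊕1⊕1⊕0 = 1
s2 (pos 2,3,6,7,10,11,14,15): 1⊕1⊕0⊕0⊕0⊕1⊕0⊕0 = 1
s4 (pos 4,5,6,7,12,13,14,15): 1⊕0⊕0⊕0⊕0⊕1⊕0⊕0 = 0
s8 (pos 8,9,10,11,12,13,14,15): 1⊕0⊕0⊕1⊕0⊕1⊕0⊕0 = 1
Syndrome s8…s1 = 1011 → error at position 11.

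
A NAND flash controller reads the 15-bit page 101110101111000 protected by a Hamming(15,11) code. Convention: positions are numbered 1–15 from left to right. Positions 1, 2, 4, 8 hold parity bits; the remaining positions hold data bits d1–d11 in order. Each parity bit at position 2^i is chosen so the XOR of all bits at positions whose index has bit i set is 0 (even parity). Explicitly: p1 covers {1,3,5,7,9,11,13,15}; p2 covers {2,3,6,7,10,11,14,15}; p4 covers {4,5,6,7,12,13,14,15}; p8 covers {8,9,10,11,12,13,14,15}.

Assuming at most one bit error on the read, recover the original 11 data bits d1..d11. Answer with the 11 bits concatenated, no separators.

s1 (pos 1,3,5,7,9,11,13,15): 1⊕1⊕1⊕1⊕1⊕1⊕0⊕0 = 0
s2 (pos 2,3,6,7,10,11,14,15): 0⊕1⊕0⊕1⊕1⊕1⊕0⊕0 = 0
s4 (pos 4,5,6,7,12,13,14,15): 1⊕1⊕0⊕1⊕1⊕0⊕0⊕0 = 0
s8 (pos 8,9,10,11,12,13,14,15): 0⊕1⊕1⊕1⊕1⊕0⊕0⊕0 = 0
Syndrome s8…s1 = 0000 → no error.
Read data bits from positions 3,5,6,7,9,10,11,12,13,14,15: 11011111000

11011111000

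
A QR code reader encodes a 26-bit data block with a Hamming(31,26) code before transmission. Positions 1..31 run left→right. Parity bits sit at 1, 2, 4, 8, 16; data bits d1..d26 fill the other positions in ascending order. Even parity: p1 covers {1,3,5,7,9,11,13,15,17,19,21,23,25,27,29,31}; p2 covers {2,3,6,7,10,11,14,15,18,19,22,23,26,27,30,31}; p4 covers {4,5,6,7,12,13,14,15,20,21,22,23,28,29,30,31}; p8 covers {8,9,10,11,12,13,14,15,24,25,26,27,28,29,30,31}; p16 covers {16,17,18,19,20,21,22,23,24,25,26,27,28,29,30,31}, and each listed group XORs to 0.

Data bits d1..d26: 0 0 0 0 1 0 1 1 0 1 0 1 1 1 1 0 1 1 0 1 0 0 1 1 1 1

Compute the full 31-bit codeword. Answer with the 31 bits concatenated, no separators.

0001000110110101111101101001111

Place data at non-parity positions: p1 p2 0 p4 0 0 0 p8 1 0 1 1 0 1 0 p16 1 1 1 1 0 1 1 0 1 0 0 1 1 1 1
p1 (pos 1,3,5,7,9,11,13,15,17,19,21,23,25,27,29,31): XOR of data positions = 0⊕0⊕0⊕1⊕1⊕0⊕0⊕1⊕1⊕0⊕1⊕1⊕0⊕1⊕1 = 0
p2 (pos 2,3,6,7,10,11,14,15,18,19,22,23,26,27,30,31): XOR of data positions = 0⊕0⊕0⊕0⊕1⊕1⊕0⊕1⊕1⊕1⊕1⊕0⊕0⊕1⊕1 = 0
p4 (pos 4,5,6,7,12,13,14,15,20,21,22,23,28,29,30,31): XOR of data positions = 0⊕0⊕0⊕1⊕0⊕1⊕0⊕1⊕0⊕1⊕1⊕1⊕1⊕1⊕1 = 1
p8 (pos 8,9,10,11,12,13,14,15,24,25,26,27,28,29,30,31): XOR of data positions = 1⊕0⊕1⊕1⊕0⊕1⊕0⊕0⊕1⊕0⊕0⊕1⊕1⊕1⊕1 = 1
p16 (pos 16,17,18,19,20,21,22,23,24,25,26,27,28,29,30,31): XOR of data positions = 1⊕1⊕1⊕1⊕0⊕1⊕1⊕0⊕1⊕0⊕0⊕1⊕1⊕1⊕1 = 1
Codeword: 0001000110110101111101101001111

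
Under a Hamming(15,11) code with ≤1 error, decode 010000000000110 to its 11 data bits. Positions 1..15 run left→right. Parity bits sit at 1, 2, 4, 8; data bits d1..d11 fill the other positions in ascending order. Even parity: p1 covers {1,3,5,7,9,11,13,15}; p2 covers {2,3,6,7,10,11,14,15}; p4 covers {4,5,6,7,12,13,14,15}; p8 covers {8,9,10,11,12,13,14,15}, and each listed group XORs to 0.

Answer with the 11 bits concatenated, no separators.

00000000110

s1 (pos 1,3,5,7,9,11,13,15): 0⊕0⊕0⊕0⊕0⊕0⊕1⊕0 = 1
s2 (pos 2,3,6,7,10,11,14,15): 1⊕0⊕0⊕0⊕0⊕0⊕1⊕0 = 0
s4 (pos 4,5,6,7,12,13,14,15): 0⊕0⊕0⊕0⊕0⊕1⊕1⊕0 = 0
s8 (pos 8,9,10,11,12,13,14,15): 0⊕0⊕0⊕0⊕0⊕1⊕1⊕0 = 0
Syndrome s8…s1 = 0001 → error at position 1.
Flip position 1: 010000000000110 → 110000000000110
Read data bits from positions 3,5,6,7,9,10,11,12,13,14,15: 00000000110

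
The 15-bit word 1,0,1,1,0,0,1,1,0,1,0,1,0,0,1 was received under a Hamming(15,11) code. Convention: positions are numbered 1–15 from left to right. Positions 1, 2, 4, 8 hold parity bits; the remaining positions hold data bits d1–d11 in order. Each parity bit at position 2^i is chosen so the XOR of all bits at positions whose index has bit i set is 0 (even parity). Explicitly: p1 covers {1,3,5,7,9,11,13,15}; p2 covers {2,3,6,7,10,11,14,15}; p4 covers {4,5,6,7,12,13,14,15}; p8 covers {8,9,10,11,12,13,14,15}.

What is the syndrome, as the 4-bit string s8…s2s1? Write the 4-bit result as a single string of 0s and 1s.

0000

s1 (pos 1,3,5,7,9,11,13,15): 1⊕1⊕0⊕1⊕0⊕0⊕0⊕1 = 0
s2 (pos 2,3,6,7,10,11,14,15): 0⊕1⊕0⊕1⊕1⊕0⊕0⊕1 = 0
s4 (pos 4,5,6,7,12,13,14,15): 1⊕0⊕0⊕1⊕1⊕0⊕0⊕1 = 0
s8 (pos 8,9,10,11,12,13,14,15): 1⊕0⊕1⊕0⊕1⊕0⊕0⊕1 = 0
Syndrome s8…s1 = 0000 → no error.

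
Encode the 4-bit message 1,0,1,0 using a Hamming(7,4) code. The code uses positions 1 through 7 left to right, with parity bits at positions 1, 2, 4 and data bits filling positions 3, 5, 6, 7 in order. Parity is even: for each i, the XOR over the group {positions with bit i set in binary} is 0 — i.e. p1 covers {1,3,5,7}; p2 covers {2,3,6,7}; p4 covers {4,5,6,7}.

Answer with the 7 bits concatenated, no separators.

Place data at non-parity positions: p1 p2 1 p4 0 1 0
p1 (pos 1,3,5,7): XOR of data positions = 1⊕0⊕0 = 1
p2 (pos 2,3,6,7): XOR of data positions = 1⊕1⊕0 = 0
p4 (pos 4,5,6,7): XOR of data positions = 0⊕1⊕0 = 1
Codeword: 1011010

1011010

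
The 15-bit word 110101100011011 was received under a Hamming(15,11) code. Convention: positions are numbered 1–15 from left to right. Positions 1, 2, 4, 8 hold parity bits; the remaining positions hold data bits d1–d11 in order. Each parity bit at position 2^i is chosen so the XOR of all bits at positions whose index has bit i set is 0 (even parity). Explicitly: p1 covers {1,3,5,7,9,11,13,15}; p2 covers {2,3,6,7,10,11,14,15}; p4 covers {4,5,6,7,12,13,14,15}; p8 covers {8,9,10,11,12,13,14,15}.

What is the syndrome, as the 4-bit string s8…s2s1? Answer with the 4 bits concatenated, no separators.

s1 (pos 1,3,5,7,9,11,13,15): 1⊕0⊕0⊕1⊕0⊕1⊕0⊕1 = 0
s2 (pos 2,3,6,7,10,11,14,15): 1⊕0⊕1⊕1⊕0⊕1⊕1⊕1 = 0
s4 (pos 4,5,6,7,12,13,14,15): 1⊕0⊕1⊕1⊕1⊕0⊕1⊕1 = 0
s8 (pos 8,9,10,11,12,13,14,15): 0⊕0⊕0⊕1⊕1⊕0⊕1⊕1 = 0
Syndrome s8…s1 = 0000 → no error.

0000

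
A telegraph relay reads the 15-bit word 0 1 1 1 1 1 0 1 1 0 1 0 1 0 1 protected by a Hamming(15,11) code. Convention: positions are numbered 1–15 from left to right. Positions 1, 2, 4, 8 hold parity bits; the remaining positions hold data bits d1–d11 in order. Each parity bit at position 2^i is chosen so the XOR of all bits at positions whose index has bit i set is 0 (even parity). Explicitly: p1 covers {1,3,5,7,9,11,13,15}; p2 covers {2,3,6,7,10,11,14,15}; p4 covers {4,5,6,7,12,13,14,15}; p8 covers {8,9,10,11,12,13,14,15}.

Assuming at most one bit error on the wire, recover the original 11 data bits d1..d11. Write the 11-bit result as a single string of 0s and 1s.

11101010111

s1 (pos 1,3,5,7,9,11,13,15): 0⊕1⊕1⊕0⊕1⊕1⊕1⊕1 = 0
s2 (pos 2,3,6,7,10,11,14,15): 1⊕1⊕1⊕0⊕0⊕1⊕0⊕1 = 1
s4 (pos 4,5,6,7,12,13,14,15): 1⊕1⊕1⊕0⊕0⊕1⊕0⊕1 = 1
s8 (pos 8,9,10,11,12,13,14,15): 1⊕1⊕0⊕1⊕0⊕1⊕0⊕1 = 1
Syndrome s8…s1 = 1110 → error at position 14.
Flip position 14: 011111011010101 → 011111011010111
Read data bits from positions 3,5,6,7,9,10,11,12,13,14,15: 11101010111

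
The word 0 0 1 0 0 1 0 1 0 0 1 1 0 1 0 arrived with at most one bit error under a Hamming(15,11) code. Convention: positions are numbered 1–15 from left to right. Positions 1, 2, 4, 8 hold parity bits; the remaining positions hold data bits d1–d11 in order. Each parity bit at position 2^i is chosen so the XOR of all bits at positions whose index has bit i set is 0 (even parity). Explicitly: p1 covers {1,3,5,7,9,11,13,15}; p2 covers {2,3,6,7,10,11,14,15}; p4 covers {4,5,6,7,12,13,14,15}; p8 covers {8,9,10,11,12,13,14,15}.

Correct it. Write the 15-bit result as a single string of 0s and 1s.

001101010011010

s1 (pos 1,3,5,7,9,11,13,15): 0⊕1⊕0⊕0⊕0⊕1⊕0⊕0 = 0
s2 (pos 2,3,6,7,10,11,14,15): 0⊕1⊕1⊕0⊕0⊕1⊕1⊕0 = 0
s4 (pos 4,5,6,7,12,13,14,15): 0⊕0⊕1⊕0⊕1⊕0⊕1⊕0 = 1
s8 (pos 8,9,10,11,12,13,14,15): 1⊕0⊕0⊕1⊕1⊕0⊕1⊕0 = 0
Syndrome s8…s1 = 0100 → error at position 4.
Flip position 4: 001001010011010 → 001101010011010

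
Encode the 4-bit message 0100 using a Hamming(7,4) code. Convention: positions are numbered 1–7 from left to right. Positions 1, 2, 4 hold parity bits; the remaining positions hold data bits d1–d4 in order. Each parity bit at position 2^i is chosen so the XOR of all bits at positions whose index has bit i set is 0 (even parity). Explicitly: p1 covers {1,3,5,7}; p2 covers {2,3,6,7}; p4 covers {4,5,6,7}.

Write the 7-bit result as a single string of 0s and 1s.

1001100

Place data at non-parity positions: p1 p2 0 p4 1 0 0
p1 (pos 1,3,5,7): XOR of data positions = 0⊕1⊕0 = 1
p2 (pos 2,3,6,7): XOR of data positions = 0⊕0⊕0 = 0
p4 (pos 4,5,6,7): XOR of data positions = 1⊕0⊕0 = 1
Codeword: 1001100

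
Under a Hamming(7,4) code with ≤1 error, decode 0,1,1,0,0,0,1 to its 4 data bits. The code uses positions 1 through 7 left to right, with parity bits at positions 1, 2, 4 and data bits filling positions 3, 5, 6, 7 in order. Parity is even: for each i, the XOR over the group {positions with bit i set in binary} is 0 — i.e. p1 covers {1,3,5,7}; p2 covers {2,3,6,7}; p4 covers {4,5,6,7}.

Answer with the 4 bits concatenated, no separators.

s1 (pos 1,3,5,7): 0⊕1⊕0⊕1 = 0
s2 (pos 2,3,6,7): 1⊕1⊕0⊕1 = 1
s4 (pos 4,5,6,7): 0⊕0⊕0⊕1 = 1
Syndrome s4…s1 = 110 → error at position 6.
Flip position 6: 0110001 → 0110011
Read data bits from positions 3,5,6,7: 1011

1011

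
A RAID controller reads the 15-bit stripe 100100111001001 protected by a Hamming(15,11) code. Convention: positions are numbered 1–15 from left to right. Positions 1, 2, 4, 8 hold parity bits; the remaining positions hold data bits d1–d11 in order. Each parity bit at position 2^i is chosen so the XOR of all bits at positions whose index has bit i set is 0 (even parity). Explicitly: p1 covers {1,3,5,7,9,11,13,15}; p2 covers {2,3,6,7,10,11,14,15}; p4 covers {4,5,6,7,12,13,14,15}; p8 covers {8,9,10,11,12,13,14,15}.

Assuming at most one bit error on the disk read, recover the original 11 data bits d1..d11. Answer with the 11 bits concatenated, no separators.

s1 (pos 1,3,5,7,9,11,13,15): 1⊕0⊕0⊕1⊕1⊕0⊕0⊕1 = 0
s2 (pos 2,3,6,7,10,11,14,15): 0⊕0⊕0⊕1⊕0⊕0⊕0⊕1 = 0
s4 (pos 4,5,6,7,12,13,14,15): 1⊕0⊕0⊕1⊕1⊕0⊕0⊕1 = 0
s8 (pos 8,9,10,11,12,13,14,15): 1⊕1⊕0⊕0⊕1⊕0⊕0⊕1 = 0
Syndrome s8…s1 = 0000 → no error.
Read data bits from positions 3,5,6,7,9,10,11,12,13,14,15: 00011001001

00011001001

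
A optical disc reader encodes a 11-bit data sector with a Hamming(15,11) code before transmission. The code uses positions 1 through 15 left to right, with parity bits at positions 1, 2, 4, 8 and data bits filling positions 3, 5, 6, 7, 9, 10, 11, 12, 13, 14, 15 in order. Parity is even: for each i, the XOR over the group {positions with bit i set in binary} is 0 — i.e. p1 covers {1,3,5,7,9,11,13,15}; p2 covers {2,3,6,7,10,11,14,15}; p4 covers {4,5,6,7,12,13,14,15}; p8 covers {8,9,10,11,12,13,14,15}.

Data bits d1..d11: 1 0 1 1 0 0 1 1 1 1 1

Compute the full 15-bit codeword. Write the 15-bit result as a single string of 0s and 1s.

101001110011111

Place data at non-parity positions: p1 p2 1 p4 0 1 1 p8 0 0 1 1 1 1 1
p1 (pos 1,3,5,7,9,11,13,15): XOR of data positions = 1⊕0⊕1⊕0⊕1⊕1⊕1 = 1
p2 (pos 2,3,6,7,10,11,14,15): XOR of data positions = 1⊕1⊕1⊕0⊕1⊕1⊕1 = 0
p4 (pos 4,5,6,7,12,13,14,15): XOR of data positions = 0⊕1⊕1⊕1⊕1⊕1⊕1 = 0
p8 (pos 8,9,10,11,12,13,14,15): XOR of data positions = 0⊕0⊕1⊕1⊕1⊕1⊕1 = 1
Codeword: 101001110011111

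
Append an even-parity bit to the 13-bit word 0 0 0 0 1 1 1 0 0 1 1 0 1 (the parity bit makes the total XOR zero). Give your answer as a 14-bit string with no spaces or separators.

00001110011010

XOR of the 13 data bits: 0⊕0⊕0⊕0⊕1⊕1⊕1⊕0⊕0⊕1⊕1⊕0⊕1 = 0
Parity bit = 0 (so all 14 bits XOR to 0).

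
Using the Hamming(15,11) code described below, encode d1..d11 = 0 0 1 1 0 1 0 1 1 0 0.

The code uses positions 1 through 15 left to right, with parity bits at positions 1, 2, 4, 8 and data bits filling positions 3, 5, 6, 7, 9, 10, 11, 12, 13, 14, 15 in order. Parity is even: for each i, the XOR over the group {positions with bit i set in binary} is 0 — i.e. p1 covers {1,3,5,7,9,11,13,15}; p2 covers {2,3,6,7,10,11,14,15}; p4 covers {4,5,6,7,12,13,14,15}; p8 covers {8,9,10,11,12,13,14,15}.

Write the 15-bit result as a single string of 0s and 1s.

010001110101100

Place data at non-parity positions: p1 p2 0 p4 0 1 1 p8 0 1 0 1 1 0 0
p1 (pos 1,3,5,7,9,11,13,15): XOR of data positions = 0⊕0⊕1⊕0⊕0⊕1⊕0 = 0
p2 (pos 2,3,6,7,10,11,14,15): XOR of data positions = 0⊕1⊕1⊕1⊕0⊕0⊕0 = 1
p4 (pos 4,5,6,7,12,13,14,15): XOR of data positions = 0⊕1⊕1⊕1⊕1⊕0⊕0 = 0
p8 (pos 8,9,10,11,12,13,14,15): XOR of data positions = 0⊕1⊕0⊕1⊕1⊕0⊕0 = 1
Codeword: 010001110101100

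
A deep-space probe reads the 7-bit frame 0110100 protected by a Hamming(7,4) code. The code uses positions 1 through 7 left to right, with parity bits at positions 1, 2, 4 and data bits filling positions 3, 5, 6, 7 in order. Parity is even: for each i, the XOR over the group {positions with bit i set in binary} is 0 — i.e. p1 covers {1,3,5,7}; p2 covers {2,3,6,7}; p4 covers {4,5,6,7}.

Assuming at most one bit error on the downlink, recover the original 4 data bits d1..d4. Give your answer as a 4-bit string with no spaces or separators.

s1 (pos 1,3,5,7): 0⊕1⊕1⊕0 = 0
s2 (pos 2,3,6,7): 1⊕1⊕0⊕0 = 0
s4 (pos 4,5,6,7): 0⊕1⊕0⊕0 = 1
Syndrome s4…s1 = 100 → error at position 4.
Flip position 4: 0110100 → 0111100
Read data bits from positions 3,5,6,7: 1100

1100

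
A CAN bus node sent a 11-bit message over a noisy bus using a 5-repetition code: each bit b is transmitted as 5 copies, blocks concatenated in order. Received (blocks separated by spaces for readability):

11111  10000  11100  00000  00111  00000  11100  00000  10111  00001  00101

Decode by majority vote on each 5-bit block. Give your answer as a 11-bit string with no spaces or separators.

10101010100

Block 1 (11111): 5 ones → 1
Block 2 (10000): 1 one → 0
Block 3 (11100): 3 ones → 1
Block 4 (00000): 0 ones → 0
Block 5 (00111): 3 ones → 1
Block 6 (00000): 0 ones → 0
Block 7 (11100): 3 ones → 1
Block 8 (00000): 0 ones → 0
Block 9 (10111): 4 ones → 1
Block 10 (00001): 1 one → 0
Block 11 (00101): 2 ones → 0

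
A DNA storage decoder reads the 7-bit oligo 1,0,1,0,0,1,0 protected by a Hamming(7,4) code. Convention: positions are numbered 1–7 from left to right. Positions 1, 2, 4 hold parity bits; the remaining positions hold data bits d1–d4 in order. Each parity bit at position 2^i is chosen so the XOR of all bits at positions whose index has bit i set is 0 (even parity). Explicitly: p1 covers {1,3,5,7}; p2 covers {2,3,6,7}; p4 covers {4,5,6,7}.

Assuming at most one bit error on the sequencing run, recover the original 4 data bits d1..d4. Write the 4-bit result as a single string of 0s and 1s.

s1 (pos 1,3,5,7): 1⊕1⊕0⊕0 = 0
s2 (pos 2,3,6,7): 0⊕1⊕1⊕0 = 0
s4 (pos 4,5,6,7): 0⊕0⊕1⊕0 = 1
Syndrome s4…s1 = 100 → error at position 4.
Flip position 4: 1010010 → 1011010
Read data bits from positions 3,5,6,7: 1010

1010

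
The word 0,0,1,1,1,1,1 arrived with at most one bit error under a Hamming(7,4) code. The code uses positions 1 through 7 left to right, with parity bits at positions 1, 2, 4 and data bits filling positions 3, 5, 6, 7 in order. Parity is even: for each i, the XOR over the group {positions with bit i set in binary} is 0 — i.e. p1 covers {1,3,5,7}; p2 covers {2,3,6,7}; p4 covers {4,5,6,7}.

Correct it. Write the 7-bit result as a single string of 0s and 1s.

0001111

s1 (pos 1,3,5,7): 0⊕1⊕1⊕1 = 1
s2 (pos 2,3,6,7): 0⊕1⊕1⊕1 = 1
s4 (pos 4,5,6,7): 1⊕1⊕1⊕1 = 0
Syndrome s4…s1 = 011 → error at position 3.
Flip position 3: 0011111 → 0001111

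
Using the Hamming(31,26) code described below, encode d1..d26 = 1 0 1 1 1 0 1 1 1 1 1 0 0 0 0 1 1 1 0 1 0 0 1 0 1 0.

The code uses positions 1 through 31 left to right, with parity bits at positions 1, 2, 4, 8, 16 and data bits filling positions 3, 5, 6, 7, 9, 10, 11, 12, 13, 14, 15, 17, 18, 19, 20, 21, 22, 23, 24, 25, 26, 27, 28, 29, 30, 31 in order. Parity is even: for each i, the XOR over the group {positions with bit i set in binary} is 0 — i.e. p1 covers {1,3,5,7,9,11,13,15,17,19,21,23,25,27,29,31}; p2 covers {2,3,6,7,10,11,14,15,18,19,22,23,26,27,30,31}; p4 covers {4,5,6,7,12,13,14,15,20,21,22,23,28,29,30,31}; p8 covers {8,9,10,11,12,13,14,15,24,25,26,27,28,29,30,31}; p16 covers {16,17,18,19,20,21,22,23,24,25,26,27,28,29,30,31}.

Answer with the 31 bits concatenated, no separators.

1111011110111110000011101001010

Place data at non-parity positions: p1 p2 1 p4 0 1 1 p8 1 0 1 1 1 1 1 p16 0 0 0 0 1 1 1 0 1 0 0 1 0 1 0
p1 (pos 1,3,5,7,9,11,13,15,17,19,21,23,25,27,29,31): XOR of data positions = 1⊕0⊕1⊕1⊕1⊕1⊕1⊕0⊕0⊕1⊕1⊕1⊕0⊕0⊕0 = 1
p2 (pos 2,3,6,7,10,11,14,15,18,19,22,23,26,27,30,31): XOR of data positions = 1⊕1⊕1⊕0⊕1⊕1⊕1⊕0⊕0⊕1⊕1⊕0⊕0⊕1⊕0 = 1
p4 (pos 4,5,6,7,12,13,14,15,20,21,22,23,28,29,30,31): XOR of data positions = 0⊕1⊕1⊕1⊕1⊕1⊕1⊕0⊕1⊕1⊕1⊕1⊕0⊕1⊕0 = 1
p8 (pos 8,9,10,11,12,13,14,15,24,25,26,27,28,29,30,31): XOR of data positions = 1⊕0⊕1⊕1⊕1⊕1⊕1⊕0⊕1⊕0⊕0⊕1⊕0⊕1⊕0 = 1
p16 (pos 16,17,18,19,20,21,22,23,24,25,26,27,28,29,30,31): XOR of data positions = 0⊕0⊕0⊕0⊕1⊕1⊕1⊕0⊕1⊕0⊕0⊕1⊕0⊕1⊕0 = 0
Codeword: 1111011110111110000011101001010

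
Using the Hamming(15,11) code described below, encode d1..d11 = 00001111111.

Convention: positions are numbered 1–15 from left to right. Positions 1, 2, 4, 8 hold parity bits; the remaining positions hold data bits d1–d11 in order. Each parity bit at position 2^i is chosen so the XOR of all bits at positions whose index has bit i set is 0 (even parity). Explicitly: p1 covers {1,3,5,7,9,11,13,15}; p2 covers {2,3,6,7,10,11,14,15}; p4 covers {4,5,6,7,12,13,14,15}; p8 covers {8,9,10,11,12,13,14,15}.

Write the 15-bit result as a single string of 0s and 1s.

000000011111111

Place data at non-parity positions: p1 p2 0 p4 0 0 0 p8 1 1 1 1 1 1 1
p1 (pos 1,3,5,7,9,11,13,15): XOR of data positions = 0⊕0⊕0⊕1⊕1⊕1⊕1 = 0
p2 (pos 2,3,6,7,10,11,14,15): XOR of data positions = 0⊕0⊕0⊕1⊕1⊕1⊕1 = 0
p4 (pos 4,5,6,7,12,13,14,15): XOR of data positions = 0⊕0⊕0⊕1⊕1⊕1⊕1 = 0
p8 (pos 8,9,10,11,12,13,14,15): XOR of data positions = 1⊕1⊕1⊕1⊕1⊕1⊕1 = 1
Codeword: 000000011111111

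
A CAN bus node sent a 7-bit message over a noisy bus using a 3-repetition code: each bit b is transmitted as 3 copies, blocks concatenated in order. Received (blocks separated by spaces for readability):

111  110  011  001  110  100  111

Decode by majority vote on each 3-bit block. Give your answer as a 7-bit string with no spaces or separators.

Block 1 (111): 3 ones → 1
Block 2 (110): 2 ones → 1
Block 3 (011): 2 ones → 1
Block 4 (001): 1 one → 0
Block 5 (110): 2 ones → 1
Block 6 (100): 1 one → 0
Block 7 (111): 3 ones → 1

1110101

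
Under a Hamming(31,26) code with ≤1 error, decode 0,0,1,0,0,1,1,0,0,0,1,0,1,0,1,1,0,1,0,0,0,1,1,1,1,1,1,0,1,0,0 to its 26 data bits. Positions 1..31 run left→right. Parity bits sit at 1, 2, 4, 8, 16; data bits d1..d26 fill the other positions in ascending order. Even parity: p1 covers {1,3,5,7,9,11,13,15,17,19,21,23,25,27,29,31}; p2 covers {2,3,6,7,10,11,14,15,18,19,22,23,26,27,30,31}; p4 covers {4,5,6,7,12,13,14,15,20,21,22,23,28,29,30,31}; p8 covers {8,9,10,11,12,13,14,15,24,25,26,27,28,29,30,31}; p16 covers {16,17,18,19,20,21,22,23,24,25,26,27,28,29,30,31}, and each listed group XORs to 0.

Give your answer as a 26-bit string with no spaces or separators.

s1 (pos 1,3,5,7,9,11,13,15,17,19,21,23,25,27,29,31): 0⊕1⊕0⊕1⊕0⊕1⊕1⊕1⊕0⊕0⊕0⊕1⊕1⊕1⊕1⊕0 = 1
s2 (pos 2,3,6,7,10,11,14,15,18,19,22,23,26,27,30,31): 0⊕1⊕1⊕1⊕0⊕1⊕0⊕1⊕1⊕0⊕1⊕1⊕1⊕1⊕0⊕0 = 0
s4 (pos 4,5,6,7,12,13,14,15,20,21,22,23,28,29,30,31): 0⊕0⊕1⊕1⊕0⊕1⊕0⊕1⊕0⊕0⊕1⊕1⊕0⊕1⊕0⊕0 = 1
s8 (pos 8,9,10,11,12,13,14,15,24,25,26,27,28,29,30,31): 0⊕0⊕0⊕1⊕0⊕1⊕0⊕1⊕1⊕1⊕1⊕1⊕0⊕1⊕0⊕0 = 0
s16 (pos 16,17,18,19,20,21,22,23,24,25,26,27,28,29,30,31): 1⊕0⊕1⊕0⊕0⊕0⊕1⊕1⊕1⊕1⊕1⊕1⊕0⊕1⊕0⊕0 = 1
Syndrome s16…s1 = 10101 → error at position 21.
Flip position 21: 0010011000101011010001111110100 → 0010011000101011010011111110100
Read data bits from positions 3,5,6,7,9,10,11,12,13,14,15,17,18,19,20,21,22,23,24,25,26,27,28,29,30,31: 10110010101010011111110100

10110010101010011111110100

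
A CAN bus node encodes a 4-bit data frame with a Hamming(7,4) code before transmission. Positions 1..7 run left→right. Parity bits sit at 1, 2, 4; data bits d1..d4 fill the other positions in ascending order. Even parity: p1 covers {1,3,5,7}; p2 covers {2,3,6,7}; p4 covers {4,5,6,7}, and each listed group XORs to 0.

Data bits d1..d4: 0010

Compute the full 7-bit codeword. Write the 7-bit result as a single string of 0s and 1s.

0101010

Place data at non-parity positions: p1 p2 0 p4 0 1 0
p1 (pos 1,3,5,7): XOR of data positions = 0⊕0⊕0 = 0
p2 (pos 2,3,6,7): XOR of data positions = 0⊕1⊕0 = 1
p4 (pos 4,5,6,7): XOR of data positions = 0⊕1⊕0 = 1
Codeword: 0101010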